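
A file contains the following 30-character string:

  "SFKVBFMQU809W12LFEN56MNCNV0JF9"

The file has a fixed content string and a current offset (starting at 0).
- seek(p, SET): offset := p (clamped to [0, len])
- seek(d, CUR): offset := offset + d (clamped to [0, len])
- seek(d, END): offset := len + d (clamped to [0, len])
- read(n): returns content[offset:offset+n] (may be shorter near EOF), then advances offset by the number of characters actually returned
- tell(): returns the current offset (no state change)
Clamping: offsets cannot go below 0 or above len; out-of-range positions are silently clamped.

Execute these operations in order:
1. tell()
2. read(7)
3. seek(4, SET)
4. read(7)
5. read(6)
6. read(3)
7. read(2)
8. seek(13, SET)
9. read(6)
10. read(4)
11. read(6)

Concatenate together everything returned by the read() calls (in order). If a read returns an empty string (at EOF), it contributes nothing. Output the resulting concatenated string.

After 1 (tell()): offset=0
After 2 (read(7)): returned 'SFKVBFM', offset=7
After 3 (seek(4, SET)): offset=4
After 4 (read(7)): returned 'BFMQU80', offset=11
After 5 (read(6)): returned '9W12LF', offset=17
After 6 (read(3)): returned 'EN5', offset=20
After 7 (read(2)): returned '6M', offset=22
After 8 (seek(13, SET)): offset=13
After 9 (read(6)): returned '12LFEN', offset=19
After 10 (read(4)): returned '56MN', offset=23
After 11 (read(6)): returned 'CNV0JF', offset=29

Answer: SFKVBFMBFMQU809W12LFEN56M12LFEN56MNCNV0JF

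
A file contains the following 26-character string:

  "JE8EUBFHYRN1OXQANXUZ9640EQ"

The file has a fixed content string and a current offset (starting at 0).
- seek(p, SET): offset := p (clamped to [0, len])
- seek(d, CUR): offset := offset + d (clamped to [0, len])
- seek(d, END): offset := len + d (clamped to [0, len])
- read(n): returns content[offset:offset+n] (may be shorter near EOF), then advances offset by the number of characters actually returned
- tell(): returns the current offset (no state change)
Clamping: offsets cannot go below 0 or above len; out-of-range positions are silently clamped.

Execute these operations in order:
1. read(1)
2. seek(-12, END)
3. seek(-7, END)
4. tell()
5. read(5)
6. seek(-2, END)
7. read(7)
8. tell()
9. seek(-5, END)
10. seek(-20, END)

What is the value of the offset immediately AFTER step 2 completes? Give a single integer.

After 1 (read(1)): returned 'J', offset=1
After 2 (seek(-12, END)): offset=14

Answer: 14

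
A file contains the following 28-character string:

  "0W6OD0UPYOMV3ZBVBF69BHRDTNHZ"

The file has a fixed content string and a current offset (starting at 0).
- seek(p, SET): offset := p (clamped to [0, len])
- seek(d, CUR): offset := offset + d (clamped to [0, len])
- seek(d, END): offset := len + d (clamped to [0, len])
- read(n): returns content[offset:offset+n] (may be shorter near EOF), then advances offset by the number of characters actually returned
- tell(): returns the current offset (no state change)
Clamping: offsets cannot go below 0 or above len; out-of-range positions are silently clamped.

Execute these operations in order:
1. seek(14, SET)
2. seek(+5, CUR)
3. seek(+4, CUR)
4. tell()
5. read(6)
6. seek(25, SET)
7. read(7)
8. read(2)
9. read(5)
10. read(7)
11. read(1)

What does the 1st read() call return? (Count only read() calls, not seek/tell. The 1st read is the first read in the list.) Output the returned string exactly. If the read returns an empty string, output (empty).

After 1 (seek(14, SET)): offset=14
After 2 (seek(+5, CUR)): offset=19
After 3 (seek(+4, CUR)): offset=23
After 4 (tell()): offset=23
After 5 (read(6)): returned 'DTNHZ', offset=28
After 6 (seek(25, SET)): offset=25
After 7 (read(7)): returned 'NHZ', offset=28
After 8 (read(2)): returned '', offset=28
After 9 (read(5)): returned '', offset=28
After 10 (read(7)): returned '', offset=28
After 11 (read(1)): returned '', offset=28

Answer: DTNHZ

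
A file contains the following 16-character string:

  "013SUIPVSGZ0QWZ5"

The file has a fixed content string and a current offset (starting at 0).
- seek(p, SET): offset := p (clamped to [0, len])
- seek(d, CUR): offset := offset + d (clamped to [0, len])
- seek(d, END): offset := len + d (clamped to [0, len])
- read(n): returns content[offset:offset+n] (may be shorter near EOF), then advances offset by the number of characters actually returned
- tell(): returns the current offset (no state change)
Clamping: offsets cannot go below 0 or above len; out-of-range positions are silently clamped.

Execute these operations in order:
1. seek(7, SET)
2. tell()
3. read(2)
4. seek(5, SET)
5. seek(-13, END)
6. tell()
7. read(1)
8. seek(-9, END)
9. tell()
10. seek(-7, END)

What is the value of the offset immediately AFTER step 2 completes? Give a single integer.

Answer: 7

Derivation:
After 1 (seek(7, SET)): offset=7
After 2 (tell()): offset=7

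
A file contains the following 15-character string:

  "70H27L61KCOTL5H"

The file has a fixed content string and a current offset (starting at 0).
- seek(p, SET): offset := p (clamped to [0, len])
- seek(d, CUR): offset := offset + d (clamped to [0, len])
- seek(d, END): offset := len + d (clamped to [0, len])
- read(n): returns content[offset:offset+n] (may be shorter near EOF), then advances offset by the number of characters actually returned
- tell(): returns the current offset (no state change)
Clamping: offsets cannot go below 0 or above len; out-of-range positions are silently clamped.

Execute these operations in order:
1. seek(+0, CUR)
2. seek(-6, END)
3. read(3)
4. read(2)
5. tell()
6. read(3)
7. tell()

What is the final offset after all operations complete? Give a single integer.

Answer: 15

Derivation:
After 1 (seek(+0, CUR)): offset=0
After 2 (seek(-6, END)): offset=9
After 3 (read(3)): returned 'COT', offset=12
After 4 (read(2)): returned 'L5', offset=14
After 5 (tell()): offset=14
After 6 (read(3)): returned 'H', offset=15
After 7 (tell()): offset=15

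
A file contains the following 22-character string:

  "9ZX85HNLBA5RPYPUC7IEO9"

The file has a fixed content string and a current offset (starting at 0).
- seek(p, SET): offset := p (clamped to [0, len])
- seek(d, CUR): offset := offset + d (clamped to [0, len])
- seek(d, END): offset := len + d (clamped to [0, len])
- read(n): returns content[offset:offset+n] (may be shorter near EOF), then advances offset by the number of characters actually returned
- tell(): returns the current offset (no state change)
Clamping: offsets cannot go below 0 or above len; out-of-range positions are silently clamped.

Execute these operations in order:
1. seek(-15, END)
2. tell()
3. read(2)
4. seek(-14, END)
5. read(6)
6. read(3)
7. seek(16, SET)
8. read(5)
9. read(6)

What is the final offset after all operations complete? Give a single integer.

After 1 (seek(-15, END)): offset=7
After 2 (tell()): offset=7
After 3 (read(2)): returned 'LB', offset=9
After 4 (seek(-14, END)): offset=8
After 5 (read(6)): returned 'BA5RPY', offset=14
After 6 (read(3)): returned 'PUC', offset=17
After 7 (seek(16, SET)): offset=16
After 8 (read(5)): returned 'C7IEO', offset=21
After 9 (read(6)): returned '9', offset=22

Answer: 22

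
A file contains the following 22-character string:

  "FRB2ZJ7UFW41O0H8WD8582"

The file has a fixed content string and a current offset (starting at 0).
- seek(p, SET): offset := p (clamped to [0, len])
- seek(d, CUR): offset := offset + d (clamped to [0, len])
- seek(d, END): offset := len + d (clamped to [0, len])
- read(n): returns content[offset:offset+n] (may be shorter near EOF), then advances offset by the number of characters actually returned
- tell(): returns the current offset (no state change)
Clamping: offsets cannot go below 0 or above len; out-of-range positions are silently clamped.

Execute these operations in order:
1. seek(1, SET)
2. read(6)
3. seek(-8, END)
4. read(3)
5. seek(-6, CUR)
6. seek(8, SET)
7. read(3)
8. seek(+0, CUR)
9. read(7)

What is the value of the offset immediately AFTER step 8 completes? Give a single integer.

Answer: 11

Derivation:
After 1 (seek(1, SET)): offset=1
After 2 (read(6)): returned 'RB2ZJ7', offset=7
After 3 (seek(-8, END)): offset=14
After 4 (read(3)): returned 'H8W', offset=17
After 5 (seek(-6, CUR)): offset=11
After 6 (seek(8, SET)): offset=8
After 7 (read(3)): returned 'FW4', offset=11
After 8 (seek(+0, CUR)): offset=11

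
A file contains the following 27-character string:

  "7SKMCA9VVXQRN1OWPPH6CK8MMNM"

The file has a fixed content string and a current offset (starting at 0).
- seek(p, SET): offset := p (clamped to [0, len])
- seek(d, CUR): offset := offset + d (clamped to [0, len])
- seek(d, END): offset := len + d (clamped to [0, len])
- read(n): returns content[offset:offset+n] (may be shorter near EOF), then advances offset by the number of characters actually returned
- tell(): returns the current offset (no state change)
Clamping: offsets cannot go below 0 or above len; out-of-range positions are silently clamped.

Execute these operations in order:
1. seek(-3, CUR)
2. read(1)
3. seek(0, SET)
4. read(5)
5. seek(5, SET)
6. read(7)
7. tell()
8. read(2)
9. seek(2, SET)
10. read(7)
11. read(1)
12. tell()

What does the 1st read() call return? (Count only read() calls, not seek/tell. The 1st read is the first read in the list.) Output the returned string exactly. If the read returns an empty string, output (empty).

After 1 (seek(-3, CUR)): offset=0
After 2 (read(1)): returned '7', offset=1
After 3 (seek(0, SET)): offset=0
After 4 (read(5)): returned '7SKMC', offset=5
After 5 (seek(5, SET)): offset=5
After 6 (read(7)): returned 'A9VVXQR', offset=12
After 7 (tell()): offset=12
After 8 (read(2)): returned 'N1', offset=14
After 9 (seek(2, SET)): offset=2
After 10 (read(7)): returned 'KMCA9VV', offset=9
After 11 (read(1)): returned 'X', offset=10
After 12 (tell()): offset=10

Answer: 7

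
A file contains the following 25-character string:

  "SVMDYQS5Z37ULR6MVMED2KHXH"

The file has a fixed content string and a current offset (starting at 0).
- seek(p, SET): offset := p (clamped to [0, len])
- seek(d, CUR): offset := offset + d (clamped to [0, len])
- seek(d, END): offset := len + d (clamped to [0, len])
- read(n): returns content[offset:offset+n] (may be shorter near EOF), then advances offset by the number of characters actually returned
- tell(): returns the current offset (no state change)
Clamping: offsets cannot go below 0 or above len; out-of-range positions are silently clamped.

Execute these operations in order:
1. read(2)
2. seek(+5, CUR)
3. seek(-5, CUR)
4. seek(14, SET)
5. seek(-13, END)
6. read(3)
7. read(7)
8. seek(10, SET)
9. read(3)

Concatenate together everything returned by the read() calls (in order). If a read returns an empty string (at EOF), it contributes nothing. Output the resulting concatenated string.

Answer: SVLR6MVMED2K7UL

Derivation:
After 1 (read(2)): returned 'SV', offset=2
After 2 (seek(+5, CUR)): offset=7
After 3 (seek(-5, CUR)): offset=2
After 4 (seek(14, SET)): offset=14
After 5 (seek(-13, END)): offset=12
After 6 (read(3)): returned 'LR6', offset=15
After 7 (read(7)): returned 'MVMED2K', offset=22
After 8 (seek(10, SET)): offset=10
After 9 (read(3)): returned '7UL', offset=13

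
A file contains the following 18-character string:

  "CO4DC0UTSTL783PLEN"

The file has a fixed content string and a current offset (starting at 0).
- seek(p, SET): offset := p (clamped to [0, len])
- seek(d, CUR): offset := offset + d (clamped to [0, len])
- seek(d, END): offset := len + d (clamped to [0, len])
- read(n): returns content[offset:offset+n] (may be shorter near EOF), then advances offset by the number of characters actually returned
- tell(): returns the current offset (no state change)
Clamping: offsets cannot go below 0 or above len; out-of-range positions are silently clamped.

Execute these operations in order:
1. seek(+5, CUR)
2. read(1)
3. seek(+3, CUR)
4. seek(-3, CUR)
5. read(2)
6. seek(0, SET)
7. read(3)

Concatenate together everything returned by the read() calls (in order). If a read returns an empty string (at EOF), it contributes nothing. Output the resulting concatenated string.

Answer: 0UTCO4

Derivation:
After 1 (seek(+5, CUR)): offset=5
After 2 (read(1)): returned '0', offset=6
After 3 (seek(+3, CUR)): offset=9
After 4 (seek(-3, CUR)): offset=6
After 5 (read(2)): returned 'UT', offset=8
After 6 (seek(0, SET)): offset=0
After 7 (read(3)): returned 'CO4', offset=3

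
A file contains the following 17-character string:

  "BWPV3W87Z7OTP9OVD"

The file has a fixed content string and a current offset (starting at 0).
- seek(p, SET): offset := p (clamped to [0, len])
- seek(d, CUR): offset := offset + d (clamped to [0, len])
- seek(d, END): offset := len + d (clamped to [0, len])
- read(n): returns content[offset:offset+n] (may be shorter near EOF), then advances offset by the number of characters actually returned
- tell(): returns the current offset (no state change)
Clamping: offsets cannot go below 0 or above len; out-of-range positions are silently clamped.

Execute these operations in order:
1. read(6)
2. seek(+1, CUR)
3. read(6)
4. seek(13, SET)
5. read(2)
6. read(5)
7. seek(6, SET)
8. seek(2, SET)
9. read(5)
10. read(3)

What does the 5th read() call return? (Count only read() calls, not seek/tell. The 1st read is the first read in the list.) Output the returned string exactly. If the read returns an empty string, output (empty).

Answer: PV3W8

Derivation:
After 1 (read(6)): returned 'BWPV3W', offset=6
After 2 (seek(+1, CUR)): offset=7
After 3 (read(6)): returned '7Z7OTP', offset=13
After 4 (seek(13, SET)): offset=13
After 5 (read(2)): returned '9O', offset=15
After 6 (read(5)): returned 'VD', offset=17
After 7 (seek(6, SET)): offset=6
After 8 (seek(2, SET)): offset=2
After 9 (read(5)): returned 'PV3W8', offset=7
After 10 (read(3)): returned '7Z7', offset=10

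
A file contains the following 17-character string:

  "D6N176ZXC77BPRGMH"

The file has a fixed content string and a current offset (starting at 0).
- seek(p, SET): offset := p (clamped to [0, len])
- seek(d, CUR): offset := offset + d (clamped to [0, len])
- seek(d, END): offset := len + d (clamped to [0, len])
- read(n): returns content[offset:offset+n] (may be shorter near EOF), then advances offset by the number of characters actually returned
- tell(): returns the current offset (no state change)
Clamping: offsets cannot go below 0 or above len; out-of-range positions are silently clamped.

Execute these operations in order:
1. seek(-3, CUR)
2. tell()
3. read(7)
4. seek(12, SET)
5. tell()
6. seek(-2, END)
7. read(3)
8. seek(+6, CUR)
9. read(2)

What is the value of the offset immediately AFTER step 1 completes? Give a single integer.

After 1 (seek(-3, CUR)): offset=0

Answer: 0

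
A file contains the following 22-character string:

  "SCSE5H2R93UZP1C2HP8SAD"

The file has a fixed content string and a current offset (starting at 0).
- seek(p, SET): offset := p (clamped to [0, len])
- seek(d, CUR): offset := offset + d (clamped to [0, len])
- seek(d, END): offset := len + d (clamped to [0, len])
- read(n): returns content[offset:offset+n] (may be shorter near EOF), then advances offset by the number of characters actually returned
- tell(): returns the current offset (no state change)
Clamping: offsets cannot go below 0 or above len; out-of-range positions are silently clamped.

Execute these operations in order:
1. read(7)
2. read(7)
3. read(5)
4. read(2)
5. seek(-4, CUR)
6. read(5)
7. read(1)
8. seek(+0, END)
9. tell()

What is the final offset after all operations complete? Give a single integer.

After 1 (read(7)): returned 'SCSE5H2', offset=7
After 2 (read(7)): returned 'R93UZP1', offset=14
After 3 (read(5)): returned 'C2HP8', offset=19
After 4 (read(2)): returned 'SA', offset=21
After 5 (seek(-4, CUR)): offset=17
After 6 (read(5)): returned 'P8SAD', offset=22
After 7 (read(1)): returned '', offset=22
After 8 (seek(+0, END)): offset=22
After 9 (tell()): offset=22

Answer: 22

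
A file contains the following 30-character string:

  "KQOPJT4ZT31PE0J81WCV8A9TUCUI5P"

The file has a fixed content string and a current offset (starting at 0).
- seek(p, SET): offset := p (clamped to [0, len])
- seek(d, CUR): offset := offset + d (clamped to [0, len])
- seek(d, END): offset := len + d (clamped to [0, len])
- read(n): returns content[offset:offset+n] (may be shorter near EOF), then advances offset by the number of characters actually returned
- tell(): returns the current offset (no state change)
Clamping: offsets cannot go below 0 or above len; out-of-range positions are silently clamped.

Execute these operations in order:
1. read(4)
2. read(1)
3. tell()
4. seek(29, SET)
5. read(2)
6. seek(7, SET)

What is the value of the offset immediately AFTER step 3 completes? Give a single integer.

Answer: 5

Derivation:
After 1 (read(4)): returned 'KQOP', offset=4
After 2 (read(1)): returned 'J', offset=5
After 3 (tell()): offset=5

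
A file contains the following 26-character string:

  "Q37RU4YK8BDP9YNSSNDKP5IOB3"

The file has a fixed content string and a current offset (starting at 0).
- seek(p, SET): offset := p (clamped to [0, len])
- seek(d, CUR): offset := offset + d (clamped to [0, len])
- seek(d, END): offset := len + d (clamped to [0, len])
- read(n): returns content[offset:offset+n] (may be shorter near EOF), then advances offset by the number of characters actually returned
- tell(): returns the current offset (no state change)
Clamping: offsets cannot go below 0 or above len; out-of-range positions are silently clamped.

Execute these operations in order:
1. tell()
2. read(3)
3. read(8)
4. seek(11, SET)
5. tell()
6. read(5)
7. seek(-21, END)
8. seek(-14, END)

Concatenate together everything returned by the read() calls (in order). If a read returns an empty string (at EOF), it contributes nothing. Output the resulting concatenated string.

Answer: Q37RU4YK8BDP9YNS

Derivation:
After 1 (tell()): offset=0
After 2 (read(3)): returned 'Q37', offset=3
After 3 (read(8)): returned 'RU4YK8BD', offset=11
After 4 (seek(11, SET)): offset=11
After 5 (tell()): offset=11
After 6 (read(5)): returned 'P9YNS', offset=16
After 7 (seek(-21, END)): offset=5
After 8 (seek(-14, END)): offset=12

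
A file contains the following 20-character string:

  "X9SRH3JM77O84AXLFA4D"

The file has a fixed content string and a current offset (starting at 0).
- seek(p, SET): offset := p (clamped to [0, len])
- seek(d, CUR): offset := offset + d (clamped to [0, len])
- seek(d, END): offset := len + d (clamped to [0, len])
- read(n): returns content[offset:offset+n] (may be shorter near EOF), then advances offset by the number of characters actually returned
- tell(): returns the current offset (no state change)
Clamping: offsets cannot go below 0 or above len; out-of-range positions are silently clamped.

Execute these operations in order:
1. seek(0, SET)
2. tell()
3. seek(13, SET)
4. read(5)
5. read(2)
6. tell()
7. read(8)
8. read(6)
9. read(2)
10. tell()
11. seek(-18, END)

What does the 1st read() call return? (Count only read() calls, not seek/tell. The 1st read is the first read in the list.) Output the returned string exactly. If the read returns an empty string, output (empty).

Answer: AXLFA

Derivation:
After 1 (seek(0, SET)): offset=0
After 2 (tell()): offset=0
After 3 (seek(13, SET)): offset=13
After 4 (read(5)): returned 'AXLFA', offset=18
After 5 (read(2)): returned '4D', offset=20
After 6 (tell()): offset=20
After 7 (read(8)): returned '', offset=20
After 8 (read(6)): returned '', offset=20
After 9 (read(2)): returned '', offset=20
After 10 (tell()): offset=20
After 11 (seek(-18, END)): offset=2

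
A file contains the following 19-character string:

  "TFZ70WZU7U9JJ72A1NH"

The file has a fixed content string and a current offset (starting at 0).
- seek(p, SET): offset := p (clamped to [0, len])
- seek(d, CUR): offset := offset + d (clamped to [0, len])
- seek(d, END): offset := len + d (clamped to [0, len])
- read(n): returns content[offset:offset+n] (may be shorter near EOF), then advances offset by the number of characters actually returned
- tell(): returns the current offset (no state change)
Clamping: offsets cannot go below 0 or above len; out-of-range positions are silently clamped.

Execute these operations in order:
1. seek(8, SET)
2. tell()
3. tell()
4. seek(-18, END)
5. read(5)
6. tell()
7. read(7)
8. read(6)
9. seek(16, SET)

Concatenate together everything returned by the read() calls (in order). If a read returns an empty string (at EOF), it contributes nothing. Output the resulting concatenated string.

After 1 (seek(8, SET)): offset=8
After 2 (tell()): offset=8
After 3 (tell()): offset=8
After 4 (seek(-18, END)): offset=1
After 5 (read(5)): returned 'FZ70W', offset=6
After 6 (tell()): offset=6
After 7 (read(7)): returned 'ZU7U9JJ', offset=13
After 8 (read(6)): returned '72A1NH', offset=19
After 9 (seek(16, SET)): offset=16

Answer: FZ70WZU7U9JJ72A1NH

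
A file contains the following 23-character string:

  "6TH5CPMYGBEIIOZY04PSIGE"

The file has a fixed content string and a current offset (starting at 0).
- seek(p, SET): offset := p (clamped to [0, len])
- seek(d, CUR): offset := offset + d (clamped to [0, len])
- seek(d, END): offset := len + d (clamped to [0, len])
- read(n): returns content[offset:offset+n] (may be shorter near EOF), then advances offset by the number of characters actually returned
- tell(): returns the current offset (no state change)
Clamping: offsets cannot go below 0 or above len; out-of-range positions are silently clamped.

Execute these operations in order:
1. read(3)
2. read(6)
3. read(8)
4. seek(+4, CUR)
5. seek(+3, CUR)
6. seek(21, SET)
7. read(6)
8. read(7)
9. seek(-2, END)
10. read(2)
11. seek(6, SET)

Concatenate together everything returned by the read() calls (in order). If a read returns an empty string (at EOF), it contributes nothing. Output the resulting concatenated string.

Answer: 6TH5CPMYGBEIIOZY0GEGE

Derivation:
After 1 (read(3)): returned '6TH', offset=3
After 2 (read(6)): returned '5CPMYG', offset=9
After 3 (read(8)): returned 'BEIIOZY0', offset=17
After 4 (seek(+4, CUR)): offset=21
After 5 (seek(+3, CUR)): offset=23
After 6 (seek(21, SET)): offset=21
After 7 (read(6)): returned 'GE', offset=23
After 8 (read(7)): returned '', offset=23
After 9 (seek(-2, END)): offset=21
After 10 (read(2)): returned 'GE', offset=23
After 11 (seek(6, SET)): offset=6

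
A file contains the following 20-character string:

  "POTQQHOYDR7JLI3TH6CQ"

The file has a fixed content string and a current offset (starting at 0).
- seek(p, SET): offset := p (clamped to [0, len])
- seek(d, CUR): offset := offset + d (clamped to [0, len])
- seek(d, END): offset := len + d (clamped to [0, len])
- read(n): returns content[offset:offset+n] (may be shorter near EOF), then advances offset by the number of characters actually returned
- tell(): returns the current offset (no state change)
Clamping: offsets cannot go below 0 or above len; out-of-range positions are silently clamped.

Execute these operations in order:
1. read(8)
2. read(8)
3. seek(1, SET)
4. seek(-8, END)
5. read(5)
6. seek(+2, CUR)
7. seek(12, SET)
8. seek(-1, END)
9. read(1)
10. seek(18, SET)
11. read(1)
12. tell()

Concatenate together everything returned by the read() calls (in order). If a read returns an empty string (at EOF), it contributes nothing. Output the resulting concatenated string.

After 1 (read(8)): returned 'POTQQHOY', offset=8
After 2 (read(8)): returned 'DR7JLI3T', offset=16
After 3 (seek(1, SET)): offset=1
After 4 (seek(-8, END)): offset=12
After 5 (read(5)): returned 'LI3TH', offset=17
After 6 (seek(+2, CUR)): offset=19
After 7 (seek(12, SET)): offset=12
After 8 (seek(-1, END)): offset=19
After 9 (read(1)): returned 'Q', offset=20
After 10 (seek(18, SET)): offset=18
After 11 (read(1)): returned 'C', offset=19
After 12 (tell()): offset=19

Answer: POTQQHOYDR7JLI3TLI3THQC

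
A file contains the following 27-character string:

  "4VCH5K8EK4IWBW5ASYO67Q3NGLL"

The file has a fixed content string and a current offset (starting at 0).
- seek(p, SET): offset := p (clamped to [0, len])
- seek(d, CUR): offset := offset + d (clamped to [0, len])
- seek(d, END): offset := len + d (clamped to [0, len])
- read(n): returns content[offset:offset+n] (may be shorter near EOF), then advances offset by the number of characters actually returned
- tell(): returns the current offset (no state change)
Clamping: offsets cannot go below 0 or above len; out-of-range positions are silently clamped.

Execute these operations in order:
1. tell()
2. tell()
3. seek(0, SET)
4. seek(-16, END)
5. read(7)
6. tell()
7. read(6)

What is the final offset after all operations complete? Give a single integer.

Answer: 24

Derivation:
After 1 (tell()): offset=0
After 2 (tell()): offset=0
After 3 (seek(0, SET)): offset=0
After 4 (seek(-16, END)): offset=11
After 5 (read(7)): returned 'WBW5ASY', offset=18
After 6 (tell()): offset=18
After 7 (read(6)): returned 'O67Q3N', offset=24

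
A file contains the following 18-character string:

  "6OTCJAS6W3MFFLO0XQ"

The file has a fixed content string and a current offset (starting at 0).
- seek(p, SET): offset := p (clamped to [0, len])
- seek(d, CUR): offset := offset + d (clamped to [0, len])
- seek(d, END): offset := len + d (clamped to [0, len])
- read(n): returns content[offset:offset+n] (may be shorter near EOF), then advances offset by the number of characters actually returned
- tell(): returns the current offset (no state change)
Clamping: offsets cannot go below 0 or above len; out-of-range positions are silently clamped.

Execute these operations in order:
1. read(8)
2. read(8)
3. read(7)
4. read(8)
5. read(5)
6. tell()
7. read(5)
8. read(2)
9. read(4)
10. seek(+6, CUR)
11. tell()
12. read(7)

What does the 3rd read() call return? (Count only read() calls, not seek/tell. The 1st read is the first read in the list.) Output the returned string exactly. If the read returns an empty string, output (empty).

After 1 (read(8)): returned '6OTCJAS6', offset=8
After 2 (read(8)): returned 'W3MFFLO0', offset=16
After 3 (read(7)): returned 'XQ', offset=18
After 4 (read(8)): returned '', offset=18
After 5 (read(5)): returned '', offset=18
After 6 (tell()): offset=18
After 7 (read(5)): returned '', offset=18
After 8 (read(2)): returned '', offset=18
After 9 (read(4)): returned '', offset=18
After 10 (seek(+6, CUR)): offset=18
After 11 (tell()): offset=18
After 12 (read(7)): returned '', offset=18

Answer: XQ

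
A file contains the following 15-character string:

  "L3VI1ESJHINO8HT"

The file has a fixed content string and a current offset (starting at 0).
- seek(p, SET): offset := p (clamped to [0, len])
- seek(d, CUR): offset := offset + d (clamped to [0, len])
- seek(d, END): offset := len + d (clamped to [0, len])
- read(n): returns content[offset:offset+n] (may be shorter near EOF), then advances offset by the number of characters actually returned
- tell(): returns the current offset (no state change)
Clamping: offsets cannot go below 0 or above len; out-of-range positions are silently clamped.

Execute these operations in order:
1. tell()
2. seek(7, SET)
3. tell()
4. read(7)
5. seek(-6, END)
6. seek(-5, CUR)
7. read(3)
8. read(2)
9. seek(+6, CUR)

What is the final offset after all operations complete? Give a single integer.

Answer: 15

Derivation:
After 1 (tell()): offset=0
After 2 (seek(7, SET)): offset=7
After 3 (tell()): offset=7
After 4 (read(7)): returned 'JHINO8H', offset=14
After 5 (seek(-6, END)): offset=9
After 6 (seek(-5, CUR)): offset=4
After 7 (read(3)): returned '1ES', offset=7
After 8 (read(2)): returned 'JH', offset=9
After 9 (seek(+6, CUR)): offset=15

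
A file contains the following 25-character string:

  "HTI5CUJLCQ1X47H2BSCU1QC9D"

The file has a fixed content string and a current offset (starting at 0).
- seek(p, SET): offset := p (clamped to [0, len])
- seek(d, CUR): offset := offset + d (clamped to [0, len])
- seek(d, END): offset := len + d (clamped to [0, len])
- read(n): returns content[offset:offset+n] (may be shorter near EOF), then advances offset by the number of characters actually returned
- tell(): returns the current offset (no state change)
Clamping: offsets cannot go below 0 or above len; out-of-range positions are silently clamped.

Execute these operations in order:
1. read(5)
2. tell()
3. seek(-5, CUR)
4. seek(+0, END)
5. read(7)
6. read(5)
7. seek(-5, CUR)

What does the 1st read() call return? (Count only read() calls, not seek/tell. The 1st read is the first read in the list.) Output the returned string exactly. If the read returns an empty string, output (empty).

Answer: HTI5C

Derivation:
After 1 (read(5)): returned 'HTI5C', offset=5
After 2 (tell()): offset=5
After 3 (seek(-5, CUR)): offset=0
After 4 (seek(+0, END)): offset=25
After 5 (read(7)): returned '', offset=25
After 6 (read(5)): returned '', offset=25
After 7 (seek(-5, CUR)): offset=20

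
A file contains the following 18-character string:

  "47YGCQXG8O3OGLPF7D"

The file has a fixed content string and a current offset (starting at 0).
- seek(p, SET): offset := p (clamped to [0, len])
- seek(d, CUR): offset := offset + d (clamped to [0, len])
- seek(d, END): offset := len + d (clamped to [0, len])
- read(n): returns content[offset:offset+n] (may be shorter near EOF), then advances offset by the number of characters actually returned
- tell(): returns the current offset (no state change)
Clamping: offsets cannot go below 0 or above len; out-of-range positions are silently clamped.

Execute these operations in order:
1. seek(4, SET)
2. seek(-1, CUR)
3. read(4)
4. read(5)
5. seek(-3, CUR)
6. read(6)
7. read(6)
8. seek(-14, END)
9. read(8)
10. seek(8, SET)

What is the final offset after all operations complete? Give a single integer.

Answer: 8

Derivation:
After 1 (seek(4, SET)): offset=4
After 2 (seek(-1, CUR)): offset=3
After 3 (read(4)): returned 'GCQX', offset=7
After 4 (read(5)): returned 'G8O3O', offset=12
After 5 (seek(-3, CUR)): offset=9
After 6 (read(6)): returned 'O3OGLP', offset=15
After 7 (read(6)): returned 'F7D', offset=18
After 8 (seek(-14, END)): offset=4
After 9 (read(8)): returned 'CQXG8O3O', offset=12
After 10 (seek(8, SET)): offset=8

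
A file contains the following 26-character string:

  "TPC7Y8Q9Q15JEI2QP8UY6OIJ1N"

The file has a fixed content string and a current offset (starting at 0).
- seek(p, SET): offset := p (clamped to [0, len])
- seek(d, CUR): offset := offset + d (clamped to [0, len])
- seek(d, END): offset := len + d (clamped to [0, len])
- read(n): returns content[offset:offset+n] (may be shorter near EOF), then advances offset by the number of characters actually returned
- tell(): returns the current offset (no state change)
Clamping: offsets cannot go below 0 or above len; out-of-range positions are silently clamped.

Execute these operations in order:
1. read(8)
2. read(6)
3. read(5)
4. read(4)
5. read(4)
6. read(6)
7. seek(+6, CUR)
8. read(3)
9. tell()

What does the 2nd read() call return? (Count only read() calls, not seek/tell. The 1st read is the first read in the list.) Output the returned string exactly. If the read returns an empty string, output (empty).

After 1 (read(8)): returned 'TPC7Y8Q9', offset=8
After 2 (read(6)): returned 'Q15JEI', offset=14
After 3 (read(5)): returned '2QP8U', offset=19
After 4 (read(4)): returned 'Y6OI', offset=23
After 5 (read(4)): returned 'J1N', offset=26
After 6 (read(6)): returned '', offset=26
After 7 (seek(+6, CUR)): offset=26
After 8 (read(3)): returned '', offset=26
After 9 (tell()): offset=26

Answer: Q15JEI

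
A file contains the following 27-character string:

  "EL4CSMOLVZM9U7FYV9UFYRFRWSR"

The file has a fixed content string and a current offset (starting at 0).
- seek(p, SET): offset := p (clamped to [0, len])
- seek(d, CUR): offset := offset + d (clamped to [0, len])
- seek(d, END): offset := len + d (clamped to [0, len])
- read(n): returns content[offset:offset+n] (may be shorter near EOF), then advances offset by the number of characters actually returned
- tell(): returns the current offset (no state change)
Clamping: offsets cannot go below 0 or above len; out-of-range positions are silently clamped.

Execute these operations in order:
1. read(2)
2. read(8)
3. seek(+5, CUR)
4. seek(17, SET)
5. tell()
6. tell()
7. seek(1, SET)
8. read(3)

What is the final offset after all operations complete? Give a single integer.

Answer: 4

Derivation:
After 1 (read(2)): returned 'EL', offset=2
After 2 (read(8)): returned '4CSMOLVZ', offset=10
After 3 (seek(+5, CUR)): offset=15
After 4 (seek(17, SET)): offset=17
After 5 (tell()): offset=17
After 6 (tell()): offset=17
After 7 (seek(1, SET)): offset=1
After 8 (read(3)): returned 'L4C', offset=4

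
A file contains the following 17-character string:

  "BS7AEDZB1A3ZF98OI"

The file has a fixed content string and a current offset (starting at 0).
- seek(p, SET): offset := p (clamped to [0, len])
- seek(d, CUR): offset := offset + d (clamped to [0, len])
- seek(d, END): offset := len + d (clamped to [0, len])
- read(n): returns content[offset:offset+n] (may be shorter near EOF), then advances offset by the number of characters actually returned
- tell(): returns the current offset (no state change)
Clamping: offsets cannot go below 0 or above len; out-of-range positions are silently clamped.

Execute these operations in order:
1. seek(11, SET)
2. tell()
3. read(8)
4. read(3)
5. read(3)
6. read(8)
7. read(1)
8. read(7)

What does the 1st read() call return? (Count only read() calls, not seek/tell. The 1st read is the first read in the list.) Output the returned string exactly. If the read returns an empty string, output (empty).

After 1 (seek(11, SET)): offset=11
After 2 (tell()): offset=11
After 3 (read(8)): returned 'ZF98OI', offset=17
After 4 (read(3)): returned '', offset=17
After 5 (read(3)): returned '', offset=17
After 6 (read(8)): returned '', offset=17
After 7 (read(1)): returned '', offset=17
After 8 (read(7)): returned '', offset=17

Answer: ZF98OI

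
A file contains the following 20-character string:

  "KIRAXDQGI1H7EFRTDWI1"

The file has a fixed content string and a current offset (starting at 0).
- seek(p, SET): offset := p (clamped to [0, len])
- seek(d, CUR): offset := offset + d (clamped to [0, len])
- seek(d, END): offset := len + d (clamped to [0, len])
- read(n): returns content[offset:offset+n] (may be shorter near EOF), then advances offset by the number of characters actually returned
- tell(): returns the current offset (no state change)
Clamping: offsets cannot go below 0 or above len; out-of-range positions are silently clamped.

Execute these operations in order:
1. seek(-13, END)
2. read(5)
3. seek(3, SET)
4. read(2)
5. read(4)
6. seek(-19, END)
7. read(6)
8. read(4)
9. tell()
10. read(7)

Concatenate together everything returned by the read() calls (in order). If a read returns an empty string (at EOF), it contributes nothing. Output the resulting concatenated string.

After 1 (seek(-13, END)): offset=7
After 2 (read(5)): returned 'GI1H7', offset=12
After 3 (seek(3, SET)): offset=3
After 4 (read(2)): returned 'AX', offset=5
After 5 (read(4)): returned 'DQGI', offset=9
After 6 (seek(-19, END)): offset=1
After 7 (read(6)): returned 'IRAXDQ', offset=7
After 8 (read(4)): returned 'GI1H', offset=11
After 9 (tell()): offset=11
After 10 (read(7)): returned '7EFRTDW', offset=18

Answer: GI1H7AXDQGIIRAXDQGI1H7EFRTDW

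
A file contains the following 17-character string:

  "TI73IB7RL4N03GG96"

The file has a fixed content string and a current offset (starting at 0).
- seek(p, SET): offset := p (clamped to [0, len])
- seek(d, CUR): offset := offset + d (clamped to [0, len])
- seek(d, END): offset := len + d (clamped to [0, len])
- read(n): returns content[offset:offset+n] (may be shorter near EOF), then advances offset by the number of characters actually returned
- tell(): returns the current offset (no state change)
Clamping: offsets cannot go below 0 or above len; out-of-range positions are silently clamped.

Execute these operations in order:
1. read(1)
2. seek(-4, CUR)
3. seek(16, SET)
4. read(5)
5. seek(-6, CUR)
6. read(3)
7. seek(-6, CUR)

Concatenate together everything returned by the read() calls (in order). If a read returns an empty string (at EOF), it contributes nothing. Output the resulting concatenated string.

After 1 (read(1)): returned 'T', offset=1
After 2 (seek(-4, CUR)): offset=0
After 3 (seek(16, SET)): offset=16
After 4 (read(5)): returned '6', offset=17
After 5 (seek(-6, CUR)): offset=11
After 6 (read(3)): returned '03G', offset=14
After 7 (seek(-6, CUR)): offset=8

Answer: T603G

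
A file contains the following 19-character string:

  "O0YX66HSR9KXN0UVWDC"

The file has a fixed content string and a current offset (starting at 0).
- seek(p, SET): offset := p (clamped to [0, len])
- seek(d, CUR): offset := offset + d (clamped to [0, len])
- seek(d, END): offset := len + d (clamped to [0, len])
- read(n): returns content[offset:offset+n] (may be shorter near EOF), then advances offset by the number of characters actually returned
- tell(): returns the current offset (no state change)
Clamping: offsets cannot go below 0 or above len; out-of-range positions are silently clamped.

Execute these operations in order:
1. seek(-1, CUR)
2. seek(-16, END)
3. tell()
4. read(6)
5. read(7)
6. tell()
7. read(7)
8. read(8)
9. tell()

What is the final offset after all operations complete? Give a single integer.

After 1 (seek(-1, CUR)): offset=0
After 2 (seek(-16, END)): offset=3
After 3 (tell()): offset=3
After 4 (read(6)): returned 'X66HSR', offset=9
After 5 (read(7)): returned '9KXN0UV', offset=16
After 6 (tell()): offset=16
After 7 (read(7)): returned 'WDC', offset=19
After 8 (read(8)): returned '', offset=19
After 9 (tell()): offset=19

Answer: 19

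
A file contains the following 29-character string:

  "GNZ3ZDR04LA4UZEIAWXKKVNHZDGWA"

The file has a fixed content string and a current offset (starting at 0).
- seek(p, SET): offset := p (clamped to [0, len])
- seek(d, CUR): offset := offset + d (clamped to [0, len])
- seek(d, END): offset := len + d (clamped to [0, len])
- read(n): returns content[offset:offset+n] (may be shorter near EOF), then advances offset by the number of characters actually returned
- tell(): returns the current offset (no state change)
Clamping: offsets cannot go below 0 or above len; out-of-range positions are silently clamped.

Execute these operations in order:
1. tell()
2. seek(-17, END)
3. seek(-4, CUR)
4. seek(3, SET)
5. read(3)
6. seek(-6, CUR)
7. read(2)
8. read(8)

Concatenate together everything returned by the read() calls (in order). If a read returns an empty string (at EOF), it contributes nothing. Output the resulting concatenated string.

Answer: 3ZDGNZ3ZDR04L

Derivation:
After 1 (tell()): offset=0
After 2 (seek(-17, END)): offset=12
After 3 (seek(-4, CUR)): offset=8
After 4 (seek(3, SET)): offset=3
After 5 (read(3)): returned '3ZD', offset=6
After 6 (seek(-6, CUR)): offset=0
After 7 (read(2)): returned 'GN', offset=2
After 8 (read(8)): returned 'Z3ZDR04L', offset=10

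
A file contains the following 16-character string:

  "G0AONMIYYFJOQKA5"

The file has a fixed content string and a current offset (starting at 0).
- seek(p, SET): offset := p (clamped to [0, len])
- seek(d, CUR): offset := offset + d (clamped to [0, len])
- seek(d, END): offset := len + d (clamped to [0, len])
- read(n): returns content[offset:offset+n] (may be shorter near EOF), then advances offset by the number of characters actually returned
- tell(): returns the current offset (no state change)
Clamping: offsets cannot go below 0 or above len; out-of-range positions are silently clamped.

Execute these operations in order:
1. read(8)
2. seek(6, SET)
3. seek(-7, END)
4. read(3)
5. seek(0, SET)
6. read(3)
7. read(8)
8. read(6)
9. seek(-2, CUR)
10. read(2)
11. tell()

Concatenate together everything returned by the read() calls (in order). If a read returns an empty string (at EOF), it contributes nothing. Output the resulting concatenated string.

Answer: G0AONMIYFJOG0AONMIYYFJOQKA5A5

Derivation:
After 1 (read(8)): returned 'G0AONMIY', offset=8
After 2 (seek(6, SET)): offset=6
After 3 (seek(-7, END)): offset=9
After 4 (read(3)): returned 'FJO', offset=12
After 5 (seek(0, SET)): offset=0
After 6 (read(3)): returned 'G0A', offset=3
After 7 (read(8)): returned 'ONMIYYFJ', offset=11
After 8 (read(6)): returned 'OQKA5', offset=16
After 9 (seek(-2, CUR)): offset=14
After 10 (read(2)): returned 'A5', offset=16
After 11 (tell()): offset=16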